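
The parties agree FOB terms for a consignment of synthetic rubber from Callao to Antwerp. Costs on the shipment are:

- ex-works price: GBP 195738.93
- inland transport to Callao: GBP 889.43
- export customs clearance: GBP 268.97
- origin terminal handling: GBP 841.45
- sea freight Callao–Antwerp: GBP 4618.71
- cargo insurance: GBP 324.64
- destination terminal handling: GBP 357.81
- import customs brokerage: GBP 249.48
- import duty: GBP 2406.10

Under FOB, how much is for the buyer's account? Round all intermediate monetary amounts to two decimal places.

Buyer's account: GBP 7956.74

FOB: the seller bears costs until goods are on board at the origin port; the buyer bears freight, insurance and all costs thereafter.
Seller's account: goods 195738.93 + inland to port 889.43 + export clearance 268.97 + origin terminal 841.45 = 197738.78
Buyer's account: freight 4618.71 + insurance 324.64 + destination terminal 357.81 + brokerage 249.48 + duty 2406.10 = 7956.74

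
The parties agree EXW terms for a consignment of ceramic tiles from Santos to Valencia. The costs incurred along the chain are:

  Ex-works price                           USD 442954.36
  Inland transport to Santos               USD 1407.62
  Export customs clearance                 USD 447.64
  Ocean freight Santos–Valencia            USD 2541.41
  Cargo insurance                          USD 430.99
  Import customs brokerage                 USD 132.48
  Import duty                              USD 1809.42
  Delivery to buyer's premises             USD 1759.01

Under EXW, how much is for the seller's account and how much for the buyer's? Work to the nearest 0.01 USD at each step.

Seller: USD 442954.36; buyer: USD 8528.57

EXW: the seller makes goods available at their premises; the buyer bears all onward costs.
Seller's account: goods 442954.36 = 442954.36
Buyer's account: inland to port 1407.62 + export clearance 447.64 + freight 2541.41 + insurance 430.99 + brokerage 132.48 + duty 1809.42 + delivery 1759.01 = 8528.57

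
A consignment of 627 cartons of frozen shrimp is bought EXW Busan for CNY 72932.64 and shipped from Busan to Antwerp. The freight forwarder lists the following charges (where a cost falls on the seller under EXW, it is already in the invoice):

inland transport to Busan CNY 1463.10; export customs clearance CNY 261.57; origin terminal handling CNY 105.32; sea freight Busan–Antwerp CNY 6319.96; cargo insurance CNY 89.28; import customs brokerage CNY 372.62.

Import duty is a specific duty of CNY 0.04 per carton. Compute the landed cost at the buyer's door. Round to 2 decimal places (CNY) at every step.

Total landed cost: CNY 81569.57

EXW: the seller makes goods available at their premises; the buyer bears all onward costs.
CIF value = EXW price + inland to port + export clearance + origin terminal + freight + insurance = 72932.64 + 1463.10 + 261.57 + 105.32 + 6319.96 + 89.28 = 81171.87
Import duty = 627 × 0.04 = 25.08
Buyer bears: inland to port 1463.10 + export clearance 261.57 + origin terminal 105.32 + freight 6319.96 + insurance 89.28 + brokerage 372.62 + duty 25.08 = 8636.93
Landed cost = invoice 72932.64 + 8636.93 = 81569.57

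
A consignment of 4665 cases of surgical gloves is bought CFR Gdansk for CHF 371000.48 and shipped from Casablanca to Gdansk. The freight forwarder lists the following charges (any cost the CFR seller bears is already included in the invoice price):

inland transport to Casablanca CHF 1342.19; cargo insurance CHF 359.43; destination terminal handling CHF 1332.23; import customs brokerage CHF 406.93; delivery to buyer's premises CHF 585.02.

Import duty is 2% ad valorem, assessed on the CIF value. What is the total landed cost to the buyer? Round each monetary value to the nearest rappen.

Total landed cost: CHF 381111.29

CFR: the seller pays costs through ocean freight to the destination port, but not insurance.
Already in the invoice (seller's account under CFR): inland to port — exclude.
CIF value = CFR price + insurance = 371000.48 + 359.43 = 371359.91
Import duty = 371359.91 × 2% = 7427.20
Buyer bears: insurance 359.43 + destination terminal 1332.23 + brokerage 406.93 + delivery 585.02 + duty 7427.20 = 10110.81
Landed cost = invoice 371000.48 + 10110.81 = 381111.29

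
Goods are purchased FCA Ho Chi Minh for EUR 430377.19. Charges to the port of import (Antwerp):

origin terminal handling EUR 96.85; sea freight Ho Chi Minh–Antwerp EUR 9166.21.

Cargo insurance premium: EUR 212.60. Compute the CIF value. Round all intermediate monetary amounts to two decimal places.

CIF value: EUR 439852.85

CIF = FCA price + pre-shipment costs + freight + insurance
CIF = 430377.19 + 96.85 + 9166.21 + 212.60 = 439852.85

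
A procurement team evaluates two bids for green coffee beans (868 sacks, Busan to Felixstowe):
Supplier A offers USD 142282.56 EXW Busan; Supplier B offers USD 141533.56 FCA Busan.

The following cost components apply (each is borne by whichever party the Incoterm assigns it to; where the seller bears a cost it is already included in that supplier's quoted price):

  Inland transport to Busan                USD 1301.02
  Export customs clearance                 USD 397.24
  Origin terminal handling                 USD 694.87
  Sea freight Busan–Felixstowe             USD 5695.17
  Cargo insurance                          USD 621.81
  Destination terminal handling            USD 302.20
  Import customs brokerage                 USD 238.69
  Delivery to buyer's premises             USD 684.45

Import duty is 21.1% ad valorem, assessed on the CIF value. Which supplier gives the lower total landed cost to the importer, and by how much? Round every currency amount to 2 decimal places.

Supplier B is cheaper by USD 2963.63

Supplier A (EXW):
CIF value = EXW price + inland to port + export clearance + origin terminal + freight + insurance = 142282.56 + 1301.02 + 397.24 + 694.87 + 5695.17 + 621.81 = 150992.67
Import duty = 150992.67 × 21.1% = 31859.45
Buyer bears (A): 1301.02 + 397.24 + 694.87 + 5695.17 + 621.81 + 302.20 + 238.69 + 684.45 = 9935.45
Landed cost (A) = invoice 142282.56 + 9935.45 + duty 31859.45 = 184077.46
Supplier B (FCA):
CIF value = FCA price + origin terminal + freight + insurance = 141533.56 + 694.87 + 5695.17 + 621.81 = 148545.41
Import duty = 148545.41 × 21.1% = 31343.08
Buyer bears (B): 694.87 + 5695.17 + 621.81 + 302.20 + 238.69 + 684.45 = 8237.19
Landed cost (B) = invoice 141533.56 + 8237.19 + duty 31343.08 = 181113.83
Difference = |184077.46 − 181113.83| = 2963.63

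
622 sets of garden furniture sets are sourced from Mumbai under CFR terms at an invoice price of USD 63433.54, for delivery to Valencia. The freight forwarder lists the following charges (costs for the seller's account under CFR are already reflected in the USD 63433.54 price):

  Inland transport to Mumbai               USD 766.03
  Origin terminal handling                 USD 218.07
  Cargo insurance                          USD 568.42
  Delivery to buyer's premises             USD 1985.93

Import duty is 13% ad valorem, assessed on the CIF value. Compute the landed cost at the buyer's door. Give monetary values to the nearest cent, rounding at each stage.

Total landed cost: USD 74308.14

CFR: the seller pays costs through ocean freight to the destination port, but not insurance.
Already in the invoice (seller's account under CFR): inland to port, origin terminal — exclude.
CIF value = CFR price + insurance = 63433.54 + 568.42 = 64001.96
Import duty = 64001.96 × 13% = 8320.25
Buyer bears: insurance 568.42 + delivery 1985.93 + duty 8320.25 = 10874.60
Landed cost = invoice 63433.54 + 10874.60 = 74308.14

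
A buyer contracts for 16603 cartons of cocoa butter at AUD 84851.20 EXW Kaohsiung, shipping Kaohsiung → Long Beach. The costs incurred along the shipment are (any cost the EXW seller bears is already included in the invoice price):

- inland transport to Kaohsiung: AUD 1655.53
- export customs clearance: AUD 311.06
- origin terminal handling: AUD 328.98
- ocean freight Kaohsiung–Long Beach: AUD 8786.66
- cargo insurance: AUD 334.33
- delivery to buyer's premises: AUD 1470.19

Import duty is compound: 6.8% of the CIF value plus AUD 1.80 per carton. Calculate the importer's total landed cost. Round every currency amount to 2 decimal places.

EXW: the seller makes goods available at their premises; the buyer bears all onward costs.
CIF value = EXW price + inland to port + export clearance + origin terminal + freight + insurance = 84851.20 + 1655.53 + 311.06 + 328.98 + 8786.66 + 334.33 = 96267.76
Ad valorem component: 96267.76 × 6.8% = 6546.21
Specific component: 16603 × 1.80 = 29885.40
Import duty = 6546.21 + 29885.40 = 36431.61
Buyer bears: inland to port 1655.53 + export clearance 311.06 + origin terminal 328.98 + freight 8786.66 + insurance 334.33 + delivery 1470.19 + duty 36431.61 = 49318.36
Landed cost = invoice 84851.20 + 49318.36 = 134169.56

Total landed cost: AUD 134169.56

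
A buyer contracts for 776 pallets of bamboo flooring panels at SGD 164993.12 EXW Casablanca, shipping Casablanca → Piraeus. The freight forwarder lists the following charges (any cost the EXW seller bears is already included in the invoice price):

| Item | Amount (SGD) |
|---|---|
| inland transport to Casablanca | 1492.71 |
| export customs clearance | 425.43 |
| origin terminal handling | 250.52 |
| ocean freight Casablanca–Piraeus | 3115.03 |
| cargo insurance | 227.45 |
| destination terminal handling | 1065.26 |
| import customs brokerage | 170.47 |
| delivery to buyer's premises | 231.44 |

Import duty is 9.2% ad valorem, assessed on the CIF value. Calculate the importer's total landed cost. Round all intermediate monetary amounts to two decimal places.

EXW: the seller makes goods available at their premises; the buyer bears all onward costs.
CIF value = EXW price + inland to port + export clearance + origin terminal + freight + insurance = 164993.12 + 1492.71 + 425.43 + 250.52 + 3115.03 + 227.45 = 170504.26
Import duty = 170504.26 × 9.2% = 15686.39
Buyer bears: inland to port 1492.71 + export clearance 425.43 + origin terminal 250.52 + freight 3115.03 + insurance 227.45 + destination terminal 1065.26 + brokerage 170.47 + delivery 231.44 + duty 15686.39 = 22664.70
Landed cost = invoice 164993.12 + 22664.70 = 187657.82

Total landed cost: SGD 187657.82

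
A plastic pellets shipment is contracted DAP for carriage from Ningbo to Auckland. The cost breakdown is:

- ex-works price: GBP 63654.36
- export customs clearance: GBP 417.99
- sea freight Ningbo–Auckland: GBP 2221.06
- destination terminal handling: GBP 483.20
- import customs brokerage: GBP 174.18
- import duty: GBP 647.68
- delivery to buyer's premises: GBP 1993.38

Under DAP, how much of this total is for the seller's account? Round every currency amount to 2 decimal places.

DAP: the seller bears all costs to the named destination except import duty and clearance.
Seller's account: goods 63654.36 + export clearance 417.99 + freight 2221.06 + destination terminal 483.20 + delivery 1993.38 = 68769.99
Buyer's account: brokerage 174.18 + duty 647.68 = 821.86

Seller's account: GBP 68769.99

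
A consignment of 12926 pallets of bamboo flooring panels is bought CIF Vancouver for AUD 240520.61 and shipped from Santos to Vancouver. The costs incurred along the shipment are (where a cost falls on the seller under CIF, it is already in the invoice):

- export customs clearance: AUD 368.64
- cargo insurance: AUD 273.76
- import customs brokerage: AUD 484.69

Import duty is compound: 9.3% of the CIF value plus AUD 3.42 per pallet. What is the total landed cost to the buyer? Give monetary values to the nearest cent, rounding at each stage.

CIF: the seller pays costs through ocean freight and marine insurance to the destination port.
Already in the invoice (seller's account under CIF): export clearance, insurance — exclude.
The CIF price already equals the CIF value: 240520.61
Ad valorem component: 240520.61 × 9.3% = 22368.42
Specific component: 12926 × 3.42 = 44206.92
Import duty = 22368.42 + 44206.92 = 66575.34
Buyer bears: brokerage 484.69 + duty 66575.34 = 67060.03
Landed cost = invoice 240520.61 + 67060.03 = 307580.64

Total landed cost: AUD 307580.64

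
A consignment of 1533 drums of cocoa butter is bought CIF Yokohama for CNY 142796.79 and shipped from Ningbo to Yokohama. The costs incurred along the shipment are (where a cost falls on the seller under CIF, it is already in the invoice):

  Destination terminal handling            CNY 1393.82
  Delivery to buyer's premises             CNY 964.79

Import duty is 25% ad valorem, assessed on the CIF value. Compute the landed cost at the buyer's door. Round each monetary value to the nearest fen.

CIF: the seller pays costs through ocean freight and marine insurance to the destination port.
The CIF price already equals the CIF value: 142796.79
Import duty = 142796.79 × 25% = 35699.20
Buyer bears: destination terminal 1393.82 + delivery 964.79 + duty 35699.20 = 38057.81
Landed cost = invoice 142796.79 + 38057.81 = 180854.60

Total landed cost: CNY 180854.60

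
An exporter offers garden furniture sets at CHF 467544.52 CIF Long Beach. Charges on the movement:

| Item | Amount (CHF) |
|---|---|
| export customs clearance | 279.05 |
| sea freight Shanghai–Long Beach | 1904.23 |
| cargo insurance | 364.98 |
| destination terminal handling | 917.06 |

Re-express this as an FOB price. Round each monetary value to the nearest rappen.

Not relevant to the conversion: export clearance — on the seller under both CIF and FOB; already in the CIF price and stays in the FOB price. destination terminal — on the buyer under both terms; not part of either seller's price.
From CIF to FOB, the seller no longer bears: freight, insurance.
FOB price = 467544.52 − 1904.23 − 364.98 = 465275.31

FOB price: CHF 465275.31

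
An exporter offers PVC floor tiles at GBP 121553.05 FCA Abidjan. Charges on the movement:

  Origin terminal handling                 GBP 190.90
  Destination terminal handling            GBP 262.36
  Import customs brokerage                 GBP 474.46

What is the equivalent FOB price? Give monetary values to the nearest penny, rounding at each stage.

Not relevant to the conversion: destination terminal, brokerage — on the buyer under both terms; not part of either seller's price.
From FCA to FOB, the seller additionally bears: origin terminal.
FOB price = 121553.05 + 190.90 = 121743.95

FOB price: GBP 121743.95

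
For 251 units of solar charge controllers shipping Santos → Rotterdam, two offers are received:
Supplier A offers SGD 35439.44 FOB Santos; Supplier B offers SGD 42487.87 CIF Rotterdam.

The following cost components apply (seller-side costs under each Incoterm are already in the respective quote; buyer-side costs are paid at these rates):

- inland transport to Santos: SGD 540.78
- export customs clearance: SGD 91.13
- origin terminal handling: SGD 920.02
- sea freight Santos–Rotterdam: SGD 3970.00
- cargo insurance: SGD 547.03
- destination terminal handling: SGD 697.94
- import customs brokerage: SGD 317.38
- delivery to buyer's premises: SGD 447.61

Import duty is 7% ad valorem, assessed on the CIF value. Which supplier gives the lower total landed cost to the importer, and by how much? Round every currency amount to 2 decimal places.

Supplier A (FOB):
CIF value = FOB price + freight + insurance = 35439.44 + 3970.00 + 547.03 = 39956.47
Import duty = 39956.47 × 7% = 2796.95
Buyer bears (A): 3970.00 + 547.03 + 697.94 + 317.38 + 447.61 = 5979.96
Landed cost (A) = invoice 35439.44 + 5979.96 + duty 2796.95 = 44216.35
Supplier B (CIF):
The CIF price already equals the CIF value: 42487.87
Import duty = 42487.87 × 7% = 2974.15
Buyer bears (B): 697.94 + 317.38 + 447.61 = 1462.93
Landed cost (B) = invoice 42487.87 + 1462.93 + duty 2974.15 = 46924.95
Difference = |44216.35 − 46924.95| = 2708.60

Supplier A is cheaper by SGD 2708.60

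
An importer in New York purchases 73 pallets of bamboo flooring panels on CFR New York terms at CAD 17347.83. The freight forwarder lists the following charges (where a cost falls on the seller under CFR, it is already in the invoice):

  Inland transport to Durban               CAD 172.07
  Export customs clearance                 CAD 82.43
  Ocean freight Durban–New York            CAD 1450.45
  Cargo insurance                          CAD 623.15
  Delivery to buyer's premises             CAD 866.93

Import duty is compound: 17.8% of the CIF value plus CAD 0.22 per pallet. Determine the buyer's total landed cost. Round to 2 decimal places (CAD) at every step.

CFR: the seller pays costs through ocean freight to the destination port, but not insurance.
Already in the invoice (seller's account under CFR): inland to port, export clearance, freight — exclude.
CIF value = CFR price + insurance = 17347.83 + 623.15 = 17970.98
Ad valorem component: 17970.98 × 17.8% = 3198.83
Specific component: 73 × 0.22 = 16.06
Import duty = 3198.83 + 16.06 = 3214.89
Buyer bears: insurance 623.15 + delivery 866.93 + duty 3214.89 = 4704.97
Landed cost = invoice 17347.83 + 4704.97 = 22052.80

Total landed cost: CAD 22052.80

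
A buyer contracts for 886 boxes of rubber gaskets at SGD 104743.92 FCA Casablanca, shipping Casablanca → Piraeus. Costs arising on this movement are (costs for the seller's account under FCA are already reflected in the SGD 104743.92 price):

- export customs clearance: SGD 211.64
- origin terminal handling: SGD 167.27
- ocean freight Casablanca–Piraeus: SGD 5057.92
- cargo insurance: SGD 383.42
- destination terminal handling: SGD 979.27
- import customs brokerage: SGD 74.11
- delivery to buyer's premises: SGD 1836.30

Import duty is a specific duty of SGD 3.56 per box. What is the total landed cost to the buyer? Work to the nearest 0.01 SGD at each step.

Total landed cost: SGD 116396.37

FCA: the seller delivers export-cleared goods to the carrier; the buyer bears costs from that point.
Already in the invoice (seller's account under FCA): export clearance — exclude.
CIF value = FCA price + origin terminal + freight + insurance = 104743.92 + 167.27 + 5057.92 + 383.42 = 110352.53
Import duty = 886 × 3.56 = 3154.16
Buyer bears: origin terminal 167.27 + freight 5057.92 + insurance 383.42 + destination terminal 979.27 + brokerage 74.11 + delivery 1836.30 + duty 3154.16 = 11652.45
Landed cost = invoice 104743.92 + 11652.45 = 116396.37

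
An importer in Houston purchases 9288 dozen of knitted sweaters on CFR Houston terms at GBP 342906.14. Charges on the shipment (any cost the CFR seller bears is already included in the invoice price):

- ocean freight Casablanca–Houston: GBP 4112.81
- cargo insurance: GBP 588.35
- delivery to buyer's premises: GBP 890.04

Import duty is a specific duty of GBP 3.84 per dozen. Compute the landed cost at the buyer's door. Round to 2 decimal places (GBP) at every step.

CFR: the seller pays costs through ocean freight to the destination port, but not insurance.
Already in the invoice (seller's account under CFR): freight — exclude.
CIF value = CFR price + insurance = 342906.14 + 588.35 = 343494.49
Import duty = 9288 × 3.84 = 35665.92
Buyer bears: insurance 588.35 + delivery 890.04 + duty 35665.92 = 37144.31
Landed cost = invoice 342906.14 + 37144.31 = 380050.45

Total landed cost: GBP 380050.45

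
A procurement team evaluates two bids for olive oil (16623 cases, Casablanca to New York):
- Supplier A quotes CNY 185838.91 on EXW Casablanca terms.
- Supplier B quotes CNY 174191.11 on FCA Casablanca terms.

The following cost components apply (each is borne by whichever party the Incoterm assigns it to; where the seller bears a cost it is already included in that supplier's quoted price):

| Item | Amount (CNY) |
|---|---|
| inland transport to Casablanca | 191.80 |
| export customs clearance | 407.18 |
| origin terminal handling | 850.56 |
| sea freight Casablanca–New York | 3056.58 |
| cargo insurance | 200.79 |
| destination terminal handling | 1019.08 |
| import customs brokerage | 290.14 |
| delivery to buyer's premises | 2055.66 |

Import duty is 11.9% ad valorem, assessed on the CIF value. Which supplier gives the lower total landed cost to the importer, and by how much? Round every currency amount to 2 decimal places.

Supplier B is cheaper by CNY 13704.14

Supplier A (EXW):
CIF value = EXW price + inland to port + export clearance + origin terminal + freight + insurance = 185838.91 + 191.80 + 407.18 + 850.56 + 3056.58 + 200.79 = 190545.82
Import duty = 190545.82 × 11.9% = 22674.95
Buyer bears (A): 191.80 + 407.18 + 850.56 + 3056.58 + 200.79 + 1019.08 + 290.14 + 2055.66 = 8071.79
Landed cost (A) = invoice 185838.91 + 8071.79 + duty 22674.95 = 216585.65
Supplier B (FCA):
CIF value = FCA price + origin terminal + freight + insurance = 174191.11 + 850.56 + 3056.58 + 200.79 = 178299.04
Import duty = 178299.04 × 11.9% = 21217.59
Buyer bears (B): 850.56 + 3056.58 + 200.79 + 1019.08 + 290.14 + 2055.66 = 7472.81
Landed cost (B) = invoice 174191.11 + 7472.81 + duty 21217.59 = 202881.51
Difference = |216585.65 − 202881.51| = 13704.14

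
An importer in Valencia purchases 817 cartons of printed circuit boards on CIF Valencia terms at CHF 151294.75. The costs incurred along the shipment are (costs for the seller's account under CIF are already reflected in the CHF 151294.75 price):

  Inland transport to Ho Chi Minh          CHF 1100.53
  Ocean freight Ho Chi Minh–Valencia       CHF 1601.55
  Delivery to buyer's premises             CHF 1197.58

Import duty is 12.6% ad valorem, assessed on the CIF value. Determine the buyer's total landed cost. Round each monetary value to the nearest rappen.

CIF: the seller pays costs through ocean freight and marine insurance to the destination port.
Already in the invoice (seller's account under CIF): inland to port, freight — exclude.
The CIF price already equals the CIF value: 151294.75
Import duty = 151294.75 × 12.6% = 19063.14
Buyer bears: delivery 1197.58 + duty 19063.14 = 20260.72
Landed cost = invoice 151294.75 + 20260.72 = 171555.47

Total landed cost: CHF 171555.47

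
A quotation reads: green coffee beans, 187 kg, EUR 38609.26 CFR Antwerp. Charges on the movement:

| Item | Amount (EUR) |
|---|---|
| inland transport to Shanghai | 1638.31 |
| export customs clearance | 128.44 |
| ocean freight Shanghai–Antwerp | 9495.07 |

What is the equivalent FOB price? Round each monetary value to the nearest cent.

FOB price: EUR 29114.19

Not relevant to the conversion: inland to port, export clearance — on the seller under both CFR and FOB; already in the CFR price and stays in the FOB price.
From CFR to FOB, the seller no longer bears: freight.
FOB price = 38609.26 − 9495.07 = 29114.19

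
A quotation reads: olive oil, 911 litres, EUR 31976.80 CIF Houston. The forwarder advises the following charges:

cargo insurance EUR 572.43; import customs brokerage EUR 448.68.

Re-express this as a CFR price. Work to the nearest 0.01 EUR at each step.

CFR price: EUR 31404.37

Not relevant to the conversion: brokerage — on the buyer under both terms; not part of either seller's price.
From CIF to CFR, the seller no longer bears: insurance.
CFR price = 31976.80 − 572.43 = 31404.37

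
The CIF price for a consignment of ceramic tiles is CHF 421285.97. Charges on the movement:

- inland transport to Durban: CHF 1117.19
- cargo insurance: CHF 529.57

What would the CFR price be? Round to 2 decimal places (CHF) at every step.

Not relevant to the conversion: inland to port — on the seller under both CIF and CFR; already in the CIF price and stays in the CFR price.
From CIF to CFR, the seller no longer bears: insurance.
CFR price = 421285.97 − 529.57 = 420756.40

CFR price: CHF 420756.40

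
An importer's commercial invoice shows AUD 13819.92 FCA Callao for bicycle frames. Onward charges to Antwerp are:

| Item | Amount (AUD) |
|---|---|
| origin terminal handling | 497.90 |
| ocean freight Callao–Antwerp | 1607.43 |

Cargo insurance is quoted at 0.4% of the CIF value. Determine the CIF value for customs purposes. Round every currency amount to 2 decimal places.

CIF value: AUD 15989.21

Let C be the CIF value. C = FCA price + pre-shipment costs + freight + 0.4% × C
C − 0.4% × C = 13819.92 + 497.90 + 1607.43
0.996 × C = 15925.25
C = 15925.25 / 0.996 = 15989.21
Insurance premium = 0.4% × 15989.21 = 63.96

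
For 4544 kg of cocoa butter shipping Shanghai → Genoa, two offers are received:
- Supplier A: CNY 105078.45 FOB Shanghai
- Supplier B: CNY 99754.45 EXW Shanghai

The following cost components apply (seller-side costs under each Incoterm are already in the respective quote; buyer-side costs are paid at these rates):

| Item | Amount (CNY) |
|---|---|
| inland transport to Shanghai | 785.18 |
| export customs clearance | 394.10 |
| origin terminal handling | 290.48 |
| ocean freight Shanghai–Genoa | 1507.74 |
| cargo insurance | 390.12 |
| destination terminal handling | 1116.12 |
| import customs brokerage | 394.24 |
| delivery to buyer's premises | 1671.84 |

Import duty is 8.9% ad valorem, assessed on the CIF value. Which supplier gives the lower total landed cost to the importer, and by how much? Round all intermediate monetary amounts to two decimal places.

Supplier A (FOB):
CIF value = FOB price + freight + insurance = 105078.45 + 1507.74 + 390.12 = 106976.31
Import duty = 106976.31 × 8.9% = 9520.89
Buyer bears (A): 1507.74 + 390.12 + 1116.12 + 394.24 + 1671.84 = 5080.06
Landed cost (A) = invoice 105078.45 + 5080.06 + duty 9520.89 = 119679.40
Supplier B (EXW):
CIF value = EXW price + inland to port + export clearance + origin terminal + freight + insurance = 99754.45 + 785.18 + 394.10 + 290.48 + 1507.74 + 390.12 = 103122.07
Import duty = 103122.07 × 8.9% = 9177.86
Buyer bears (B): 785.18 + 394.10 + 290.48 + 1507.74 + 390.12 + 1116.12 + 394.24 + 1671.84 = 6549.82
Landed cost (B) = invoice 99754.45 + 6549.82 + duty 9177.86 = 115482.13
Difference = |119679.40 − 115482.13| = 4197.27

Supplier B is cheaper by CNY 4197.27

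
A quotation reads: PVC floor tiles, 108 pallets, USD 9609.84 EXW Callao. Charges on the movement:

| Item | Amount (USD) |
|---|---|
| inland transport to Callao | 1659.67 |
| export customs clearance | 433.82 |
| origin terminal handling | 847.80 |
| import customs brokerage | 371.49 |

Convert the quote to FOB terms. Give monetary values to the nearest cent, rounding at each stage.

FOB price: USD 12551.13

Not relevant to the conversion: brokerage — on the buyer under both terms; not part of either seller's price.
From EXW to FOB, the seller additionally bears: inland to port, export clearance, origin terminal.
FOB price = 9609.84 + 1659.67 + 433.82 + 847.80 = 12551.13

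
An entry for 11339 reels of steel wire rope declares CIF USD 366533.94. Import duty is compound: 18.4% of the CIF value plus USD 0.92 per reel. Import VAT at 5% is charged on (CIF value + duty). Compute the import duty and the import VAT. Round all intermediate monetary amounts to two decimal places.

Import duty: USD 77874.12; import VAT: USD 22220.40

Ad valorem component: 366533.94 × 18.4% = 67442.24
Specific component: 11339 × 0.92 = 10431.88
Import duty = 67442.24 + 10431.88 = 77874.12
VAT base = CIF + duty = 366533.94 + 77874.12 = 444408.06
Import VAT = 444408.06 × 5% = 22220.40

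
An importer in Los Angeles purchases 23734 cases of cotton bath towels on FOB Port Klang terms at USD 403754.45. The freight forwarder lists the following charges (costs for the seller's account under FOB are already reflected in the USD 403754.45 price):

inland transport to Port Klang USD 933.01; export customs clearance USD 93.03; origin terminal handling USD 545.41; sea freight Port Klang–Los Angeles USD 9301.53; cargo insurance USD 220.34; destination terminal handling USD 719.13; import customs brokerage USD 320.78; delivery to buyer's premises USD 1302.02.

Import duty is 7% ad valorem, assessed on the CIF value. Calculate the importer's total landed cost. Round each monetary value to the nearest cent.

Total landed cost: USD 444547.59

FOB: the seller bears costs until goods are on board at the origin port; the buyer bears freight, insurance and all costs thereafter.
Already in the invoice (seller's account under FOB): inland to port, export clearance, origin terminal — exclude.
CIF value = FOB price + freight + insurance = 403754.45 + 9301.53 + 220.34 = 413276.32
Import duty = 413276.32 × 7% = 28929.34
Buyer bears: freight 9301.53 + insurance 220.34 + destination terminal 719.13 + brokerage 320.78 + delivery 1302.02 + duty 28929.34 = 40793.14
Landed cost = invoice 403754.45 + 40793.14 = 444547.59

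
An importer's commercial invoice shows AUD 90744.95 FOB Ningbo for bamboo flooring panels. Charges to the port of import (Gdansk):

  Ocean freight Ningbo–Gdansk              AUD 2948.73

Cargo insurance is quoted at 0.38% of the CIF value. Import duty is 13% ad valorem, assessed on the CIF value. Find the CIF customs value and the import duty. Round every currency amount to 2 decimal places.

Let C be the CIF value. C = FOB price + freight + 0.38% × C
C − 0.38% × C = 90744.95 + 2948.73
0.9962 × C = 93693.68
C = 93693.68 / 0.9962 = 94051.07
Insurance premium = 0.38% × 94051.07 = 357.39
Import duty = 94051.07 × 13% = 12226.64

CIF value: AUD 94051.07; import duty: AUD 12226.64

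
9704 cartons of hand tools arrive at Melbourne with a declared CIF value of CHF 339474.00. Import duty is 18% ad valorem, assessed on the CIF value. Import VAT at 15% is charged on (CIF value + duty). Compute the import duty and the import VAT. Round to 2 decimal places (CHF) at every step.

Import duty = 339474.00 × 18% = 61105.32
VAT base = CIF + duty = 339474.00 + 61105.32 = 400579.32
Import VAT = 400579.32 × 15% = 60086.90

Import duty: CHF 61105.32; import VAT: CHF 60086.90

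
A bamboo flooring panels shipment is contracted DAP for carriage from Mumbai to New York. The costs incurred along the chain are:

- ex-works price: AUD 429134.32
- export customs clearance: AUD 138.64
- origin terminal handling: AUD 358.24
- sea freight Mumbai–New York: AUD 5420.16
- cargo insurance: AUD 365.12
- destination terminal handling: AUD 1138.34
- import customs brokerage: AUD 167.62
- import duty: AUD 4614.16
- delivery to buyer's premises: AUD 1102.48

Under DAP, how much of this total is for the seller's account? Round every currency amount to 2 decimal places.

Seller's account: AUD 437657.30

DAP: the seller bears all costs to the named destination except import duty and clearance.
Seller's account: goods 429134.32 + export clearance 138.64 + origin terminal 358.24 + freight 5420.16 + insurance 365.12 + destination terminal 1138.34 + delivery 1102.48 = 437657.30
Buyer's account: brokerage 167.62 + duty 4614.16 = 4781.78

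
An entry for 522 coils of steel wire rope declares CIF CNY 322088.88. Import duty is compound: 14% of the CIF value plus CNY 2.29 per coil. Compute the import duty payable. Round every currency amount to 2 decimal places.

Import duty: CNY 46287.82

Ad valorem component: 322088.88 × 14% = 45092.44
Specific component: 522 × 2.29 = 1195.38
Import duty = 45092.44 + 1195.38 = 46287.82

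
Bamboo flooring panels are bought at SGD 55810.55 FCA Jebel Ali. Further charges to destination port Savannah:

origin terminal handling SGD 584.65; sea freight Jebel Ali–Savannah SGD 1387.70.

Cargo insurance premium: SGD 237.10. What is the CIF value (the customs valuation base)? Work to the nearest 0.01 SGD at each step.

CIF value: SGD 58020.00

CIF = FCA price + pre-shipment costs + freight + insurance
CIF = 55810.55 + 584.65 + 1387.70 + 237.10 = 58020.00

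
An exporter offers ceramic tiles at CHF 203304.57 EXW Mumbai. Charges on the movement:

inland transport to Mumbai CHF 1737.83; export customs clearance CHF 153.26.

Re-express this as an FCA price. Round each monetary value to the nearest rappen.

From EXW to FCA, the seller additionally bears: inland to port, export clearance.
FCA price = 203304.57 + 1737.83 + 153.26 = 205195.66

FCA price: CHF 205195.66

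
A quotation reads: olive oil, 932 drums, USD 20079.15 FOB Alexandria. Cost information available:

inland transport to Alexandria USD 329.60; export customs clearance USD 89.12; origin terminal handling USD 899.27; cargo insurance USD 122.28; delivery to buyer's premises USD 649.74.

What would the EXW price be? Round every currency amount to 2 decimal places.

EXW price: USD 18761.16

Not relevant to the conversion: insurance, delivery — on the buyer under both terms; not part of either seller's price.
From FOB to EXW, the seller no longer bears: inland to port, export clearance, origin terminal.
EXW price = 20079.15 − 329.60 − 89.12 − 899.27 = 18761.16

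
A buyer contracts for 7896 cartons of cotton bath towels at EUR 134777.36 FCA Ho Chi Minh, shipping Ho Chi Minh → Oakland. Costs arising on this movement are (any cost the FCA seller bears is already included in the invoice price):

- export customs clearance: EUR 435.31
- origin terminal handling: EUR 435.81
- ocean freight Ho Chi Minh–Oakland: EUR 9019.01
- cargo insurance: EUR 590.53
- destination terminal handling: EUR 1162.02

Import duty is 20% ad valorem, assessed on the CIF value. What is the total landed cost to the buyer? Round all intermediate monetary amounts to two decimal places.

Total landed cost: EUR 174949.27

FCA: the seller delivers export-cleared goods to the carrier; the buyer bears costs from that point.
Already in the invoice (seller's account under FCA): export clearance — exclude.
CIF value = FCA price + origin terminal + freight + insurance = 134777.36 + 435.81 + 9019.01 + 590.53 = 144822.71
Import duty = 144822.71 × 20% = 28964.54
Buyer bears: origin terminal 435.81 + freight 9019.01 + insurance 590.53 + destination terminal 1162.02 + duty 28964.54 = 40171.91
Landed cost = invoice 134777.36 + 40171.91 = 174949.27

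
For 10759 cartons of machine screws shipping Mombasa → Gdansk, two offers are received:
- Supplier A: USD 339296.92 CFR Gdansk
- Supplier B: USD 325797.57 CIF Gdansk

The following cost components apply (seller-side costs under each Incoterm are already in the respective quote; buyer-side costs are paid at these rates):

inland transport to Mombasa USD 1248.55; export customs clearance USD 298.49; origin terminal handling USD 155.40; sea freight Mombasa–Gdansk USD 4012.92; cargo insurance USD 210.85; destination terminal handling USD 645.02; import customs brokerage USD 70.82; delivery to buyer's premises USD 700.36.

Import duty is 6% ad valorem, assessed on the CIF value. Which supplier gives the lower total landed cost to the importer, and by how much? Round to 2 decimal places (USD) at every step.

Supplier A (CFR):
CIF value = CFR price + insurance = 339296.92 + 210.85 = 339507.77
Import duty = 339507.77 × 6% = 20370.47
Buyer bears (A): 210.85 + 645.02 + 70.82 + 700.36 = 1627.05
Landed cost (A) = invoice 339296.92 + 1627.05 + duty 20370.47 = 361294.44
Supplier B (CIF):
The CIF price already equals the CIF value: 325797.57
Import duty = 325797.57 × 6% = 19547.85
Buyer bears (B): 645.02 + 70.82 + 700.36 = 1416.20
Landed cost (B) = invoice 325797.57 + 1416.20 + duty 19547.85 = 346761.62
Difference = |361294.44 − 346761.62| = 14532.82

Supplier B is cheaper by USD 14532.82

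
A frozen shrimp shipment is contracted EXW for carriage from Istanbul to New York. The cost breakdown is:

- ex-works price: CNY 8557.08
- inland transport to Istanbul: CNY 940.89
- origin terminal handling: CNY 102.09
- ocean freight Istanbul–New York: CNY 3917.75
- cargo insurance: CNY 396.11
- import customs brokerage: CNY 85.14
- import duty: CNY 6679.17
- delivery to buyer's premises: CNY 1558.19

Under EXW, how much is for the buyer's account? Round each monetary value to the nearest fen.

EXW: the seller makes goods available at their premises; the buyer bears all onward costs.
Seller's account: goods 8557.08 = 8557.08
Buyer's account: inland to port 940.89 + origin terminal 102.09 + freight 3917.75 + insurance 396.11 + brokerage 85.14 + duty 6679.17 + delivery 1558.19 = 13679.34

Buyer's account: CNY 13679.34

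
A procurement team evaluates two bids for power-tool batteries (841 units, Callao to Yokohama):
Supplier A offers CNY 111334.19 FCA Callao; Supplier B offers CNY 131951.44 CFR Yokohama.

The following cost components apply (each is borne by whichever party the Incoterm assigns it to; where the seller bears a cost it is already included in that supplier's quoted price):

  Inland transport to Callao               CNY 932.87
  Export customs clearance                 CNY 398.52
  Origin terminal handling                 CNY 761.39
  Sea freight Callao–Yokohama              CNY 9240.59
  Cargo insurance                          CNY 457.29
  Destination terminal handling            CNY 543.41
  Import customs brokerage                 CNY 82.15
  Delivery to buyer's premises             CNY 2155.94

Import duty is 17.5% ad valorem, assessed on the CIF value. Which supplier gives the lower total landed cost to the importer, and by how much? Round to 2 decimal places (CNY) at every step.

Supplier A (FCA):
CIF value = FCA price + origin terminal + freight + insurance = 111334.19 + 761.39 + 9240.59 + 457.29 = 121793.46
Import duty = 121793.46 × 17.5% = 21313.86
Buyer bears (A): 761.39 + 9240.59 + 457.29 + 543.41 + 82.15 + 2155.94 = 13240.77
Landed cost (A) = invoice 111334.19 + 13240.77 + duty 21313.86 = 145888.82
Supplier B (CFR):
CIF value = CFR price + insurance = 131951.44 + 457.29 = 132408.73
Import duty = 132408.73 × 17.5% = 23171.53
Buyer bears (B): 457.29 + 543.41 + 82.15 + 2155.94 = 3238.79
Landed cost (B) = invoice 131951.44 + 3238.79 + duty 23171.53 = 158361.76
Difference = |145888.82 − 158361.76| = 12472.94

Supplier A is cheaper by CNY 12472.94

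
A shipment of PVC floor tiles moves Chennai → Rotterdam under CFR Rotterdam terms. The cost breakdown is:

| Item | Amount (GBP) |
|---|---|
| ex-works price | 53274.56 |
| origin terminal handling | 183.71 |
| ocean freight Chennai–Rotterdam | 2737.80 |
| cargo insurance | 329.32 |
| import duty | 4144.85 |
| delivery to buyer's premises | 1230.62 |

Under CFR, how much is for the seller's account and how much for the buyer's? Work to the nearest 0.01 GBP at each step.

CFR: the seller pays costs through ocean freight to the destination port, but not insurance.
Seller's account: goods 53274.56 + origin terminal 183.71 + freight 2737.80 = 56196.07
Buyer's account: insurance 329.32 + duty 4144.85 + delivery 1230.62 = 5704.79

Seller: GBP 56196.07; buyer: GBP 5704.79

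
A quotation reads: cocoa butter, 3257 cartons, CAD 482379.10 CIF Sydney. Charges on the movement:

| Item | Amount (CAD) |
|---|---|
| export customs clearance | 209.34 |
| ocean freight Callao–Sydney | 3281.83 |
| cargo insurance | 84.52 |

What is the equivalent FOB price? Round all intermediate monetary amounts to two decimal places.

FOB price: CAD 479012.75

Not relevant to the conversion: export clearance — on the seller under both CIF and FOB; already in the CIF price and stays in the FOB price.
From CIF to FOB, the seller no longer bears: freight, insurance.
FOB price = 482379.10 − 3281.83 − 84.52 = 479012.75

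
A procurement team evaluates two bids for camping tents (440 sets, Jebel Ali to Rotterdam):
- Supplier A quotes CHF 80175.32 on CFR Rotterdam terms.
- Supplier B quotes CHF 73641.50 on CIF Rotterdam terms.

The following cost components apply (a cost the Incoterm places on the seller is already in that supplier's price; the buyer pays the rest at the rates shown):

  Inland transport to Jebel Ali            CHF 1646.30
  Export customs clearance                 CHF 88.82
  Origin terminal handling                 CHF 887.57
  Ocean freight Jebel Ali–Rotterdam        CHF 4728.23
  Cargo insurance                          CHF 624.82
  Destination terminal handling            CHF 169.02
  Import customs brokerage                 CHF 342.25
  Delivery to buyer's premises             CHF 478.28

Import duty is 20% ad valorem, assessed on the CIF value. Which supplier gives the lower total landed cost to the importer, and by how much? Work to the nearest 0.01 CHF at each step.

Supplier B is cheaper by CHF 8590.37

Supplier A (CFR):
CIF value = CFR price + insurance = 80175.32 + 624.82 = 80800.14
Import duty = 80800.14 × 20% = 16160.03
Buyer bears (A): 624.82 + 169.02 + 342.25 + 478.28 = 1614.37
Landed cost (A) = invoice 80175.32 + 1614.37 + duty 16160.03 = 97949.72
Supplier B (CIF):
The CIF price already equals the CIF value: 73641.50
Import duty = 73641.50 × 20% = 14728.30
Buyer bears (B): 169.02 + 342.25 + 478.28 = 989.55
Landed cost (B) = invoice 73641.50 + 989.55 + duty 14728.30 = 89359.35
Difference = |97949.72 − 89359.35| = 8590.37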